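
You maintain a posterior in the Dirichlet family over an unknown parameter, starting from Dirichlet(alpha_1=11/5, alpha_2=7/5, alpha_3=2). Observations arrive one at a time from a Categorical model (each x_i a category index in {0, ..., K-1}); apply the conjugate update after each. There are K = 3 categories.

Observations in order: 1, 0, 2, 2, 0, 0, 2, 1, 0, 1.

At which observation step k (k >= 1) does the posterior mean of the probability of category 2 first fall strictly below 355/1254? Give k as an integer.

k = 2

obs 1: x=1 → posterior Dirichlet(11/5, 12/5, 2)
obs 2: x=0 → posterior Dirichlet(16/5, 12/5, 2)
obs 3: x=2 → posterior Dirichlet(16/5, 12/5, 3)
obs 4: x=2 → posterior Dirichlet(16/5, 12/5, 4)
obs 5: x=0 → posterior Dirichlet(21/5, 12/5, 4)
obs 6: x=0 → posterior Dirichlet(26/5, 12/5, 4)
obs 7: x=2 → posterior Dirichlet(26/5, 12/5, 5)
obs 8: x=1 → posterior Dirichlet(26/5, 17/5, 5)
obs 9: x=0 → posterior Dirichlet(31/5, 17/5, 5)
obs 10: x=1 → posterior Dirichlet(31/5, 22/5, 5)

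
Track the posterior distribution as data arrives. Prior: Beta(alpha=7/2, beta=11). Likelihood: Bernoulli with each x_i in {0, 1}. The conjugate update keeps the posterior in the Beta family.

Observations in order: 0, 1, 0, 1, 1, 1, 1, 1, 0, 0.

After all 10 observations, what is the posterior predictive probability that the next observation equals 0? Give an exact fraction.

obs 1: x=0 → posterior Beta(7/2, 12)
obs 2: x=1 → posterior Beta(9/2, 12)
obs 3: x=0 → posterior Beta(9/2, 13)
obs 4: x=1 → posterior Beta(11/2, 13)
obs 5: x=1 → posterior Beta(13/2, 13)
obs 6: x=1 → posterior Beta(15/2, 13)
obs 7: x=1 → posterior Beta(17/2, 13)
obs 8: x=1 → posterior Beta(19/2, 13)
obs 9: x=0 → posterior Beta(19/2, 14)
obs 10: x=0 → posterior Beta(19/2, 15)

30/49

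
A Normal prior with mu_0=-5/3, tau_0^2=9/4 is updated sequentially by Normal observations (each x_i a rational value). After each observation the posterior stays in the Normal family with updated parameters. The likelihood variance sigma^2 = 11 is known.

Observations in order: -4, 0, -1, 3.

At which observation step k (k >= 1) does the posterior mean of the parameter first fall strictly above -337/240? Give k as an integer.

k = 4

obs 1: x=-4 → posterior Normal(-328/159, 99/53)
obs 2: x=0 → posterior Normal(-164/93, 99/62)
obs 3: x=-1 → posterior Normal(-5/3, 99/71)
obs 4: x=3 → posterior Normal(-137/120, 99/80)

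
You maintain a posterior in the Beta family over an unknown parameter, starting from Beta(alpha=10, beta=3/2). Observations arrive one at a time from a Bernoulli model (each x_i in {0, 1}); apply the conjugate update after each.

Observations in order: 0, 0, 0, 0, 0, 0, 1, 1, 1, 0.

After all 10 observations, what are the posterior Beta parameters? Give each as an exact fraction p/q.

obs 1: x=0 → posterior Beta(10, 5/2)
obs 2: x=0 → posterior Beta(10, 7/2)
obs 3: x=0 → posterior Beta(10, 9/2)
obs 4: x=0 → posterior Beta(10, 11/2)
obs 5: x=0 → posterior Beta(10, 13/2)
obs 6: x=0 → posterior Beta(10, 15/2)
obs 7: x=1 → posterior Beta(11, 15/2)
obs 8: x=1 → posterior Beta(12, 15/2)
obs 9: x=1 → posterior Beta(13, 15/2)
obs 10: x=0 → posterior Beta(13, 17/2)

alpha=13, beta=17/2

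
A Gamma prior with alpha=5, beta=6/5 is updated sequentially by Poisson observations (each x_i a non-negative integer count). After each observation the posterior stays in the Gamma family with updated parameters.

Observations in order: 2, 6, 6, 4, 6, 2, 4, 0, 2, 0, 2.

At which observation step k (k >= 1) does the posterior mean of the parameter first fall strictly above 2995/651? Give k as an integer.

obs 1: x=2 → posterior Gamma(7, 11/5)
obs 2: x=6 → posterior Gamma(13, 16/5)
obs 3: x=6 → posterior Gamma(19, 21/5)
obs 4: x=4 → posterior Gamma(23, 26/5)
obs 5: x=6 → posterior Gamma(29, 31/5)
obs 6: x=2 → posterior Gamma(31, 36/5)
obs 7: x=4 → posterior Gamma(35, 41/5)
obs 8: x=0 → posterior Gamma(35, 46/5)
obs 9: x=2 → posterior Gamma(37, 51/5)
obs 10: x=0 → posterior Gamma(37, 56/5)
obs 11: x=2 → posterior Gamma(39, 61/5)

k = 5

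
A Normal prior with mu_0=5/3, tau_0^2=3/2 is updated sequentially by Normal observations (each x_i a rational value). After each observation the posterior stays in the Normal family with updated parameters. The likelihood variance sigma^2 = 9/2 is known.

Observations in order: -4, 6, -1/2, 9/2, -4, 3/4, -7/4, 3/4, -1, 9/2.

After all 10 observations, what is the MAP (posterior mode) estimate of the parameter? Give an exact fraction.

41/52

obs 1: x=-4 → posterior Normal(1/4, 9/8)
obs 2: x=6 → posterior Normal(7/5, 9/10)
obs 3: x=-1/2 → posterior Normal(13/12, 3/4)
obs 4: x=9/2 → posterior Normal(11/7, 9/14)
obs 5: x=-4 → posterior Normal(7/8, 9/16)
obs 6: x=3/4 → posterior Normal(31/36, 1/2)
obs 7: x=-7/4 → posterior Normal(3/5, 9/20)
obs 8: x=3/4 → posterior Normal(27/44, 9/22)
obs 9: x=-1 → posterior Normal(23/48, 3/8)
obs 10: x=9/2 → posterior Normal(41/52, 9/26)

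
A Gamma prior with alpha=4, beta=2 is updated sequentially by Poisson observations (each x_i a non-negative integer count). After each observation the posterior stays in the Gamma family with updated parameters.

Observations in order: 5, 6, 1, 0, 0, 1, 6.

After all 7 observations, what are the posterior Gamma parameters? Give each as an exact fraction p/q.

alpha=23, beta=9

obs 1: x=5 → posterior Gamma(9, 3)
obs 2: x=6 → posterior Gamma(15, 4)
obs 3: x=1 → posterior Gamma(16, 5)
obs 4: x=0 → posterior Gamma(16, 6)
obs 5: x=0 → posterior Gamma(16, 7)
obs 6: x=1 → posterior Gamma(17, 8)
obs 7: x=6 → posterior Gamma(23, 9)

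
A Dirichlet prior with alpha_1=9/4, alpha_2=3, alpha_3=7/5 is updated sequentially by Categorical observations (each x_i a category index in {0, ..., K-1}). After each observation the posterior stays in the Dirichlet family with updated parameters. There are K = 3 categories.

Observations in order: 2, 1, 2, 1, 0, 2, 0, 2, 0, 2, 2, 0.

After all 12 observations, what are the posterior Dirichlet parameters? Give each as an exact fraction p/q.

obs 1: x=2 → posterior Dirichlet(9/4, 3, 12/5)
obs 2: x=1 → posterior Dirichlet(9/4, 4, 12/5)
obs 3: x=2 → posterior Dirichlet(9/4, 4, 17/5)
obs 4: x=1 → posterior Dirichlet(9/4, 5, 17/5)
obs 5: x=0 → posterior Dirichlet(13/4, 5, 17/5)
obs 6: x=2 → posterior Dirichlet(13/4, 5, 22/5)
obs 7: x=0 → posterior Dirichlet(17/4, 5, 22/5)
obs 8: x=2 → posterior Dirichlet(17/4, 5, 27/5)
obs 9: x=0 → posterior Dirichlet(21/4, 5, 27/5)
obs 10: x=2 → posterior Dirichlet(21/4, 5, 32/5)
obs 11: x=2 → posterior Dirichlet(21/4, 5, 37/5)
obs 12: x=0 → posterior Dirichlet(25/4, 5, 37/5)

alpha_1=25/4, alpha_2=5, alpha_3=37/5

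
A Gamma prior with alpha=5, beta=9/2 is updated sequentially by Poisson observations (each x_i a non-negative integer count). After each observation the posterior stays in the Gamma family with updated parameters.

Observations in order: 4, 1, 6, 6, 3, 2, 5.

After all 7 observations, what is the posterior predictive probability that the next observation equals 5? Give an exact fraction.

453704268517811380143192408429121872667092108186624/5293955920339377119177015629247762262821197509765625

obs 1: x=4 → posterior Gamma(9, 11/2)
obs 2: x=1 → posterior Gamma(10, 13/2)
obs 3: x=6 → posterior Gamma(16, 15/2)
obs 4: x=6 → posterior Gamma(22, 17/2)
obs 5: x=3 → posterior Gamma(25, 19/2)
obs 6: x=2 → posterior Gamma(27, 21/2)
obs 7: x=5 → posterior Gamma(32, 23/2)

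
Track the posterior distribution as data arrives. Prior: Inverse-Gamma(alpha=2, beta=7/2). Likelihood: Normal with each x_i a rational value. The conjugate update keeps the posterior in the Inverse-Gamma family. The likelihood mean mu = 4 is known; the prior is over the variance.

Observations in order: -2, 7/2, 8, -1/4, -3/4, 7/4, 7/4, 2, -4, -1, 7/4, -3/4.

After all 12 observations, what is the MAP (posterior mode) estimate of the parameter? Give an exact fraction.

obs 1: x=-2 → posterior Inverse-Gamma(5/2, 43/2)
obs 2: x=7/2 → posterior Inverse-Gamma(3, 173/8)
obs 3: x=8 → posterior Inverse-Gamma(7/2, 237/8)
obs 4: x=-1/4 → posterior Inverse-Gamma(4, 1237/32)
obs 5: x=-3/4 → posterior Inverse-Gamma(9/2, 799/16)
obs 6: x=7/4 → posterior Inverse-Gamma(5, 1679/32)
obs 7: x=7/4 → posterior Inverse-Gamma(11/2, 55)
obs 8: x=2 → posterior Inverse-Gamma(6, 57)
obs 9: x=-4 → posterior Inverse-Gamma(13/2, 89)
obs 10: x=-1 → posterior Inverse-Gamma(7, 203/2)
obs 11: x=7/4 → posterior Inverse-Gamma(15/2, 3329/32)
obs 12: x=-3/4 → posterior Inverse-Gamma(8, 1845/16)

205/16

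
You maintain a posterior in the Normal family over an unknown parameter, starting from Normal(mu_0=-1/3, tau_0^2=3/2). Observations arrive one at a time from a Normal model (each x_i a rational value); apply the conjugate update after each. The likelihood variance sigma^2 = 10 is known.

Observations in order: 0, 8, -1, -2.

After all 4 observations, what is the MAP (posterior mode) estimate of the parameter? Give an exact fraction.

obs 1: x=0 → posterior Normal(-20/69, 30/23)
obs 2: x=8 → posterior Normal(2/3, 15/13)
obs 3: x=-1 → posterior Normal(43/87, 30/29)
obs 4: x=-2 → posterior Normal(25/96, 15/16)

25/96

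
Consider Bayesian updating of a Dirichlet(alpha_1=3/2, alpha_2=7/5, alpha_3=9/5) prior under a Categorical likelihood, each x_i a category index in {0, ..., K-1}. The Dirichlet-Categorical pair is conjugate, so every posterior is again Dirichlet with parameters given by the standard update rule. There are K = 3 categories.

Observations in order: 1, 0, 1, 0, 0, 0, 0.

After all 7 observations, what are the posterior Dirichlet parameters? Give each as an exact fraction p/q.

alpha_1=13/2, alpha_2=17/5, alpha_3=9/5

obs 1: x=1 → posterior Dirichlet(3/2, 12/5, 9/5)
obs 2: x=0 → posterior Dirichlet(5/2, 12/5, 9/5)
obs 3: x=1 → posterior Dirichlet(5/2, 17/5, 9/5)
obs 4: x=0 → posterior Dirichlet(7/2, 17/5, 9/5)
obs 5: x=0 → posterior Dirichlet(9/2, 17/5, 9/5)
obs 6: x=0 → posterior Dirichlet(11/2, 17/5, 9/5)
obs 7: x=0 → posterior Dirichlet(13/2, 17/5, 9/5)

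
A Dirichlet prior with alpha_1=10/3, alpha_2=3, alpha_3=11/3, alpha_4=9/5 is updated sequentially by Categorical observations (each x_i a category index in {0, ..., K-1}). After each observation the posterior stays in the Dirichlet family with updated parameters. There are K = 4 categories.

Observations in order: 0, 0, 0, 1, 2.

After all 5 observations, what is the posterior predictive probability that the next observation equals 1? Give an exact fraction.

5/21

obs 1: x=0 → posterior Dirichlet(13/3, 3, 11/3, 9/5)
obs 2: x=0 → posterior Dirichlet(16/3, 3, 11/3, 9/5)
obs 3: x=0 → posterior Dirichlet(19/3, 3, 11/3, 9/5)
obs 4: x=1 → posterior Dirichlet(19/3, 4, 11/3, 9/5)
obs 5: x=2 → posterior Dirichlet(19/3, 4, 14/3, 9/5)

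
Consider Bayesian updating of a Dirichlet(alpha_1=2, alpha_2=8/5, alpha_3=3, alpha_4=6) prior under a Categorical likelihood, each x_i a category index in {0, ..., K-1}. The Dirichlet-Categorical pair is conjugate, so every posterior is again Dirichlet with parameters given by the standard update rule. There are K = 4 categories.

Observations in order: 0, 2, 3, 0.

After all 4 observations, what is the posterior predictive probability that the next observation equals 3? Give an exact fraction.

35/83

obs 1: x=0 → posterior Dirichlet(3, 8/5, 3, 6)
obs 2: x=2 → posterior Dirichlet(3, 8/5, 4, 6)
obs 3: x=3 → posterior Dirichlet(3, 8/5, 4, 7)
obs 4: x=0 → posterior Dirichlet(4, 8/5, 4, 7)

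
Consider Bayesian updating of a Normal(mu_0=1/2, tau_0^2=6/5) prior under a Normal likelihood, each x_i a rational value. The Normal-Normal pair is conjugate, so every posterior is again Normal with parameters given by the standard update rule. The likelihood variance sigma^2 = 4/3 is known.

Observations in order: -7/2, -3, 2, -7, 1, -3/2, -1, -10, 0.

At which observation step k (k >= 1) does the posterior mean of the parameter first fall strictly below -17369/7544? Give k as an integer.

obs 1: x=-7/2 → posterior Normal(-53/38, 12/19)
obs 2: x=-3 → posterior Normal(-107/56, 3/7)
obs 3: x=2 → posterior Normal(-71/74, 12/37)
obs 4: x=-7 → posterior Normal(-197/92, 6/23)
obs 5: x=1 → posterior Normal(-179/110, 12/55)
obs 6: x=-3/2 → posterior Normal(-103/64, 3/16)
obs 7: x=-1 → posterior Normal(-112/73, 12/73)
obs 8: x=-10 → posterior Normal(-101/41, 6/41)
obs 9: x=0 → posterior Normal(-202/91, 12/91)

k = 8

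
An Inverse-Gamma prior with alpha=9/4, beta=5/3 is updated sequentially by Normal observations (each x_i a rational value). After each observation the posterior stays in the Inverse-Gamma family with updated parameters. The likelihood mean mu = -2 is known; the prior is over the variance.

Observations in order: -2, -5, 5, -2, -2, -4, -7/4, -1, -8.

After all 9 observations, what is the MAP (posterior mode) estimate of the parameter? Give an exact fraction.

4915/744

obs 1: x=-2 → posterior Inverse-Gamma(11/4, 5/3)
obs 2: x=-5 → posterior Inverse-Gamma(13/4, 37/6)
obs 3: x=5 → posterior Inverse-Gamma(15/4, 92/3)
obs 4: x=-2 → posterior Inverse-Gamma(17/4, 92/3)
obs 5: x=-2 → posterior Inverse-Gamma(19/4, 92/3)
obs 6: x=-4 → posterior Inverse-Gamma(21/4, 98/3)
obs 7: x=-7/4 → posterior Inverse-Gamma(23/4, 3139/96)
obs 8: x=-1 → posterior Inverse-Gamma(25/4, 3187/96)
obs 9: x=-8 → posterior Inverse-Gamma(27/4, 4915/96)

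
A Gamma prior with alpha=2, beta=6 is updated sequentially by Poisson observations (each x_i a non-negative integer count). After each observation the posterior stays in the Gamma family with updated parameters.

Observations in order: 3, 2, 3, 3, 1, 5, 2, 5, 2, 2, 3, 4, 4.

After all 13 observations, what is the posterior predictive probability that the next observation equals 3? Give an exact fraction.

331320258386202441106276121251513643746011624734497139279/1759218604441600000000000000000000000000000000000000000000

obs 1: x=3 → posterior Gamma(5, 7)
obs 2: x=2 → posterior Gamma(7, 8)
obs 3: x=3 → posterior Gamma(10, 9)
obs 4: x=3 → posterior Gamma(13, 10)
obs 5: x=1 → posterior Gamma(14, 11)
obs 6: x=5 → posterior Gamma(19, 12)
obs 7: x=2 → posterior Gamma(21, 13)
obs 8: x=5 → posterior Gamma(26, 14)
obs 9: x=2 → posterior Gamma(28, 15)
obs 10: x=2 → posterior Gamma(30, 16)
obs 11: x=3 → posterior Gamma(33, 17)
obs 12: x=4 → posterior Gamma(37, 18)
obs 13: x=4 → posterior Gamma(41, 19)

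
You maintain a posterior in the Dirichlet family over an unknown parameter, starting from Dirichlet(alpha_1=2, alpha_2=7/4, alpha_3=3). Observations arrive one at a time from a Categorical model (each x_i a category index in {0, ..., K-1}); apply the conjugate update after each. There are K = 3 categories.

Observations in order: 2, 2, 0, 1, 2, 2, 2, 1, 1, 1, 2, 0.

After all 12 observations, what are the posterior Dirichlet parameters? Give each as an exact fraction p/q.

alpha_1=4, alpha_2=23/4, alpha_3=9

obs 1: x=2 → posterior Dirichlet(2, 7/4, 4)
obs 2: x=2 → posterior Dirichlet(2, 7/4, 5)
obs 3: x=0 → posterior Dirichlet(3, 7/4, 5)
obs 4: x=1 → posterior Dirichlet(3, 11/4, 5)
obs 5: x=2 → posterior Dirichlet(3, 11/4, 6)
obs 6: x=2 → posterior Dirichlet(3, 11/4, 7)
obs 7: x=2 → posterior Dirichlet(3, 11/4, 8)
obs 8: x=1 → posterior Dirichlet(3, 15/4, 8)
obs 9: x=1 → posterior Dirichlet(3, 19/4, 8)
obs 10: x=1 → posterior Dirichlet(3, 23/4, 8)
obs 11: x=2 → posterior Dirichlet(3, 23/4, 9)
obs 12: x=0 → posterior Dirichlet(4, 23/4, 9)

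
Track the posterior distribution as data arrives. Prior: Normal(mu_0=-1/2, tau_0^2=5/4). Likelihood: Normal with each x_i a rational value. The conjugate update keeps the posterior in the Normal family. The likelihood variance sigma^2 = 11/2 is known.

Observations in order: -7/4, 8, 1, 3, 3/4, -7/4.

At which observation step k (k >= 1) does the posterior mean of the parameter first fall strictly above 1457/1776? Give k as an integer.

k = 4

obs 1: x=-7/4 → posterior Normal(-79/108, 55/54)
obs 2: x=8 → posterior Normal(81/128, 55/64)
obs 3: x=1 → posterior Normal(101/148, 55/74)
obs 4: x=3 → posterior Normal(23/24, 55/84)
obs 5: x=3/4 → posterior Normal(44/47, 55/94)
obs 6: x=-7/4 → posterior Normal(141/208, 55/104)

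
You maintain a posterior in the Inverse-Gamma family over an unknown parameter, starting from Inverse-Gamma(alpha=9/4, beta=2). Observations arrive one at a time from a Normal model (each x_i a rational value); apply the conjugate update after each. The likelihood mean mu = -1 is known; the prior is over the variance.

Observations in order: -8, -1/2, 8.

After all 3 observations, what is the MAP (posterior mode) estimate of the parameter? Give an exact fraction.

537/38

obs 1: x=-8 → posterior Inverse-Gamma(11/4, 53/2)
obs 2: x=-1/2 → posterior Inverse-Gamma(13/4, 213/8)
obs 3: x=8 → posterior Inverse-Gamma(15/4, 537/8)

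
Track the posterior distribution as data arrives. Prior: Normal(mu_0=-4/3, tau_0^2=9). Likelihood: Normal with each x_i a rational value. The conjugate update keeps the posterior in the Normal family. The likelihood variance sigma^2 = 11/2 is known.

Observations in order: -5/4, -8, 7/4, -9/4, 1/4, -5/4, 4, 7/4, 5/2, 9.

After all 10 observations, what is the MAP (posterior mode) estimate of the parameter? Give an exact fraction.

307/573

obs 1: x=-5/4 → posterior Normal(-223/174, 99/29)
obs 2: x=-8 → posterior Normal(-1087/282, 99/47)
obs 3: x=7/4 → posterior Normal(-449/195, 99/65)
obs 4: x=-9/4 → posterior Normal(-1141/498, 99/83)
obs 5: x=1/4 → posterior Normal(-557/303, 99/101)
obs 6: x=-5/4 → posterior Normal(-1249/714, 99/119)
obs 7: x=4 → posterior Normal(-817/822, 99/137)
obs 8: x=7/4 → posterior Normal(-314/465, 99/155)
obs 9: x=5/2 → posterior Normal(-179/519, 99/173)
obs 10: x=9 → posterior Normal(307/573, 99/191)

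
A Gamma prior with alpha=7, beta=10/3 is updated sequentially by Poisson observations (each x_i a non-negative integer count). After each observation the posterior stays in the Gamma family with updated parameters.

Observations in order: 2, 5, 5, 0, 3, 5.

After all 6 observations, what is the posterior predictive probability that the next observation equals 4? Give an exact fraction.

2627735640514835992386187680016429243076444160/17069174130723235958610643029059314756044734431

obs 1: x=2 → posterior Gamma(9, 13/3)
obs 2: x=5 → posterior Gamma(14, 16/3)
obs 3: x=5 → posterior Gamma(19, 19/3)
obs 4: x=0 → posterior Gamma(19, 22/3)
obs 5: x=3 → posterior Gamma(22, 25/3)
obs 6: x=5 → posterior Gamma(27, 28/3)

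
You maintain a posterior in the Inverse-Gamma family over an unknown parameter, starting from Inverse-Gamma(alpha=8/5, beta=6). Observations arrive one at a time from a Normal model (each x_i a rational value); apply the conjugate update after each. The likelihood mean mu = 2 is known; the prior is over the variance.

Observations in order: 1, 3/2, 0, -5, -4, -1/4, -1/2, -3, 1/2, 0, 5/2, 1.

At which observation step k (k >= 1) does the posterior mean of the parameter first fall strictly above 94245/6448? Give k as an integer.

k = 5

obs 1: x=1 → posterior Inverse-Gamma(21/10, 13/2)
obs 2: x=3/2 → posterior Inverse-Gamma(13/5, 53/8)
obs 3: x=0 → posterior Inverse-Gamma(31/10, 69/8)
obs 4: x=-5 → posterior Inverse-Gamma(18/5, 265/8)
obs 5: x=-4 → posterior Inverse-Gamma(41/10, 409/8)
obs 6: x=-1/4 → posterior Inverse-Gamma(23/5, 1717/32)
obs 7: x=-1/2 → posterior Inverse-Gamma(51/10, 1817/32)
obs 8: x=-3 → posterior Inverse-Gamma(28/5, 2217/32)
obs 9: x=1/2 → posterior Inverse-Gamma(61/10, 2253/32)
obs 10: x=0 → posterior Inverse-Gamma(33/5, 2317/32)
obs 11: x=5/2 → posterior Inverse-Gamma(71/10, 2321/32)
obs 12: x=1 → posterior Inverse-Gamma(38/5, 2337/32)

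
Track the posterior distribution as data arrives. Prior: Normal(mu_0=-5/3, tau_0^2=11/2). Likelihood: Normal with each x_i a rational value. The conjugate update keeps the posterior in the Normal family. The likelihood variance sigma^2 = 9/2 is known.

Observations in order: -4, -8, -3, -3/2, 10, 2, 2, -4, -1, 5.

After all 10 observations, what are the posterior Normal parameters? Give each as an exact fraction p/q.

mu_0=-5/14, tau_0^2=99/238

obs 1: x=-4 → posterior Normal(-59/20, 99/40)
obs 2: x=-8 → posterior Normal(-147/31, 99/62)
obs 3: x=-3 → posterior Normal(-30/7, 33/28)
obs 4: x=-3/2 → posterior Normal(-393/106, 99/106)
obs 5: x=10 → posterior Normal(-173/128, 99/128)
obs 6: x=2 → posterior Normal(-43/50, 33/50)
obs 7: x=2 → posterior Normal(-85/172, 99/172)
obs 8: x=-4 → posterior Normal(-173/194, 99/194)
obs 9: x=-1 → posterior Normal(-65/72, 11/24)
obs 10: x=5 → posterior Normal(-5/14, 99/238)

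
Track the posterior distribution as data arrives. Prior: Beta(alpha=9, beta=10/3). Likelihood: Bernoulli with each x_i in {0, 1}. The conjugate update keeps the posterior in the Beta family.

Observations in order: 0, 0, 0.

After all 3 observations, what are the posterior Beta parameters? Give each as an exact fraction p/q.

alpha=9, beta=19/3

obs 1: x=0 → posterior Beta(9, 13/3)
obs 2: x=0 → posterior Beta(9, 16/3)
obs 3: x=0 → posterior Beta(9, 19/3)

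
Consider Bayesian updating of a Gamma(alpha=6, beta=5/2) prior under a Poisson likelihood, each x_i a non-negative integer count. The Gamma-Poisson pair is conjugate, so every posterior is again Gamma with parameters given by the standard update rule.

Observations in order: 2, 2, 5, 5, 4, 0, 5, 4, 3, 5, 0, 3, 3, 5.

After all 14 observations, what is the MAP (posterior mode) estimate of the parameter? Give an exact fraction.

obs 1: x=2 → posterior Gamma(8, 7/2)
obs 2: x=2 → posterior Gamma(10, 9/2)
obs 3: x=5 → posterior Gamma(15, 11/2)
obs 4: x=5 → posterior Gamma(20, 13/2)
obs 5: x=4 → posterior Gamma(24, 15/2)
obs 6: x=0 → posterior Gamma(24, 17/2)
obs 7: x=5 → posterior Gamma(29, 19/2)
obs 8: x=4 → posterior Gamma(33, 21/2)
obs 9: x=3 → posterior Gamma(36, 23/2)
obs 10: x=5 → posterior Gamma(41, 25/2)
obs 11: x=0 → posterior Gamma(41, 27/2)
obs 12: x=3 → posterior Gamma(44, 29/2)
obs 13: x=3 → posterior Gamma(47, 31/2)
obs 14: x=5 → posterior Gamma(52, 33/2)

34/11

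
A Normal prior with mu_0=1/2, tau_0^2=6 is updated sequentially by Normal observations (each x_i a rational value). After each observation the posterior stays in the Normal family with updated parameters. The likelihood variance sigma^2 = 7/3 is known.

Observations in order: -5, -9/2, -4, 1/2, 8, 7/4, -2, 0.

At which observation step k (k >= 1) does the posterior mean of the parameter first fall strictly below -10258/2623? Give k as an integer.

k = 3

obs 1: x=-5 → posterior Normal(-173/50, 42/25)
obs 2: x=-9/2 → posterior Normal(-335/86, 42/43)
obs 3: x=-4 → posterior Normal(-479/122, 42/61)
obs 4: x=1/2 → posterior Normal(-461/158, 42/79)
obs 5: x=8 → posterior Normal(-173/194, 42/97)
obs 6: x=7/4 → posterior Normal(-11/23, 42/115)
obs 7: x=-2 → posterior Normal(-13/19, 6/19)
obs 8: x=0 → posterior Normal(-91/151, 42/151)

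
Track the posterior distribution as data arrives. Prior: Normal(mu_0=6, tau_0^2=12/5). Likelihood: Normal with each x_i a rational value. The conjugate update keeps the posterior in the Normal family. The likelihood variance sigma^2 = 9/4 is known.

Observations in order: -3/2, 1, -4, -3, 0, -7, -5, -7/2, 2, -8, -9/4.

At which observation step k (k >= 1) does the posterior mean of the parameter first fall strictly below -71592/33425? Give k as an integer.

obs 1: x=-3/2 → posterior Normal(66/31, 36/31)
obs 2: x=1 → posterior Normal(82/47, 36/47)
obs 3: x=-4 → posterior Normal(2/7, 4/7)
obs 4: x=-3 → posterior Normal(-30/79, 36/79)
obs 5: x=0 → posterior Normal(-6/19, 36/95)
obs 6: x=-7 → posterior Normal(-142/111, 12/37)
obs 7: x=-5 → posterior Normal(-222/127, 36/127)
obs 8: x=-7/2 → posterior Normal(-278/143, 36/143)
obs 9: x=2 → posterior Normal(-82/53, 12/53)
obs 10: x=-8 → posterior Normal(-374/175, 36/175)
obs 11: x=-9/4 → posterior Normal(-410/191, 36/191)

k = 11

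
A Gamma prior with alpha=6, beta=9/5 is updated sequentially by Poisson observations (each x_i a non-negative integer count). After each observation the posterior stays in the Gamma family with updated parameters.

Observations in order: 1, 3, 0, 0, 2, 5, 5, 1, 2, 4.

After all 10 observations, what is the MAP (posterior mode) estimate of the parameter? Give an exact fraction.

obs 1: x=1 → posterior Gamma(7, 14/5)
obs 2: x=3 → posterior Gamma(10, 19/5)
obs 3: x=0 → posterior Gamma(10, 24/5)
obs 4: x=0 → posterior Gamma(10, 29/5)
obs 5: x=2 → posterior Gamma(12, 34/5)
obs 6: x=5 → posterior Gamma(17, 39/5)
obs 7: x=5 → posterior Gamma(22, 44/5)
obs 8: x=1 → posterior Gamma(23, 49/5)
obs 9: x=2 → posterior Gamma(25, 54/5)
obs 10: x=4 → posterior Gamma(29, 59/5)

140/59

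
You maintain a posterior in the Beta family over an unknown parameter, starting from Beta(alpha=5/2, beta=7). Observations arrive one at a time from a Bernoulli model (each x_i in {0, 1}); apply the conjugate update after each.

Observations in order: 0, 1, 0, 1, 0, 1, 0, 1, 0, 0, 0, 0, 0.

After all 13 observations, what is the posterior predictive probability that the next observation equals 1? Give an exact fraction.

13/45

obs 1: x=0 → posterior Beta(5/2, 8)
obs 2: x=1 → posterior Beta(7/2, 8)
obs 3: x=0 → posterior Beta(7/2, 9)
obs 4: x=1 → posterior Beta(9/2, 9)
obs 5: x=0 → posterior Beta(9/2, 10)
obs 6: x=1 → posterior Beta(11/2, 10)
obs 7: x=0 → posterior Beta(11/2, 11)
obs 8: x=1 → posterior Beta(13/2, 11)
obs 9: x=0 → posterior Beta(13/2, 12)
obs 10: x=0 → posterior Beta(13/2, 13)
obs 11: x=0 → posterior Beta(13/2, 14)
obs 12: x=0 → posterior Beta(13/2, 15)
obs 13: x=0 → posterior Beta(13/2, 16)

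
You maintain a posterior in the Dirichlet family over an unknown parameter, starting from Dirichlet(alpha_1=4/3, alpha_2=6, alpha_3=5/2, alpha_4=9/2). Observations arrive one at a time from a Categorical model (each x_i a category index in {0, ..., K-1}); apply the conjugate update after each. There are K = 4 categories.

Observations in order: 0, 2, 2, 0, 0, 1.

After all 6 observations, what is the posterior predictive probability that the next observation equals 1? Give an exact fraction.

21/61

obs 1: x=0 → posterior Dirichlet(7/3, 6, 5/2, 9/2)
obs 2: x=2 → posterior Dirichlet(7/3, 6, 7/2, 9/2)
obs 3: x=2 → posterior Dirichlet(7/3, 6, 9/2, 9/2)
obs 4: x=0 → posterior Dirichlet(10/3, 6, 9/2, 9/2)
obs 5: x=0 → posterior Dirichlet(13/3, 6, 9/2, 9/2)
obs 6: x=1 → posterior Dirichlet(13/3, 7, 9/2, 9/2)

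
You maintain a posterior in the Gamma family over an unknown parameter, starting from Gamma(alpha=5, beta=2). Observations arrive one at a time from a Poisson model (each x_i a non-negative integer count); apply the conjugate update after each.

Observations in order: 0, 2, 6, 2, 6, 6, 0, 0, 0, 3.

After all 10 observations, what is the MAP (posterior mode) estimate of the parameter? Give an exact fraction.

obs 1: x=0 → posterior Gamma(5, 3)
obs 2: x=2 → posterior Gamma(7, 4)
obs 3: x=6 → posterior Gamma(13, 5)
obs 4: x=2 → posterior Gamma(15, 6)
obs 5: x=6 → posterior Gamma(21, 7)
obs 6: x=6 → posterior Gamma(27, 8)
obs 7: x=0 → posterior Gamma(27, 9)
obs 8: x=0 → posterior Gamma(27, 10)
obs 9: x=0 → posterior Gamma(27, 11)
obs 10: x=3 → posterior Gamma(30, 12)

29/12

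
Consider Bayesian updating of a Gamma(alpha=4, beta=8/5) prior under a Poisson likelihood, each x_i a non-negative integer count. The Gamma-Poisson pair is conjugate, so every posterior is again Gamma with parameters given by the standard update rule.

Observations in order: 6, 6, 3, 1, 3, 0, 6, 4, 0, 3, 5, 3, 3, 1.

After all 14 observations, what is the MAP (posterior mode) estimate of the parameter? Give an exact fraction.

235/78

obs 1: x=6 → posterior Gamma(10, 13/5)
obs 2: x=6 → posterior Gamma(16, 18/5)
obs 3: x=3 → posterior Gamma(19, 23/5)
obs 4: x=1 → posterior Gamma(20, 28/5)
obs 5: x=3 → posterior Gamma(23, 33/5)
obs 6: x=0 → posterior Gamma(23, 38/5)
obs 7: x=6 → posterior Gamma(29, 43/5)
obs 8: x=4 → posterior Gamma(33, 48/5)
obs 9: x=0 → posterior Gamma(33, 53/5)
obs 10: x=3 → posterior Gamma(36, 58/5)
obs 11: x=5 → posterior Gamma(41, 63/5)
obs 12: x=3 → posterior Gamma(44, 68/5)
obs 13: x=3 → posterior Gamma(47, 73/5)
obs 14: x=1 → posterior Gamma(48, 78/5)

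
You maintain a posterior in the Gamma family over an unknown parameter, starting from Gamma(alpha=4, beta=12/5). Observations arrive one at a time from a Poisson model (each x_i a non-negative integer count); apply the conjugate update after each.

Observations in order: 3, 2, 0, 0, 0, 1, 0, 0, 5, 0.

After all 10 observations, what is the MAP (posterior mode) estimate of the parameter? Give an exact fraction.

obs 1: x=3 → posterior Gamma(7, 17/5)
obs 2: x=2 → posterior Gamma(9, 22/5)
obs 3: x=0 → posterior Gamma(9, 27/5)
obs 4: x=0 → posterior Gamma(9, 32/5)
obs 5: x=0 → posterior Gamma(9, 37/5)
obs 6: x=1 → posterior Gamma(10, 42/5)
obs 7: x=0 → posterior Gamma(10, 47/5)
obs 8: x=0 → posterior Gamma(10, 52/5)
obs 9: x=5 → posterior Gamma(15, 57/5)
obs 10: x=0 → posterior Gamma(15, 62/5)

35/31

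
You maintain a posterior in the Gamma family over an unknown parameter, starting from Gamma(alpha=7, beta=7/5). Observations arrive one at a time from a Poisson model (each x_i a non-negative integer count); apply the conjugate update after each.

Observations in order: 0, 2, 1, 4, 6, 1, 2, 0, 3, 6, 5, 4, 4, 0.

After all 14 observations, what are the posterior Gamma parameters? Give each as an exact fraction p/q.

obs 1: x=0 → posterior Gamma(7, 12/5)
obs 2: x=2 → posterior Gamma(9, 17/5)
obs 3: x=1 → posterior Gamma(10, 22/5)
obs 4: x=4 → posterior Gamma(14, 27/5)
obs 5: x=6 → posterior Gamma(20, 32/5)
obs 6: x=1 → posterior Gamma(21, 37/5)
obs 7: x=2 → posterior Gamma(23, 42/5)
obs 8: x=0 → posterior Gamma(23, 47/5)
obs 9: x=3 → posterior Gamma(26, 52/5)
obs 10: x=6 → posterior Gamma(32, 57/5)
obs 11: x=5 → posterior Gamma(37, 62/5)
obs 12: x=4 → posterior Gamma(41, 67/5)
obs 13: x=4 → posterior Gamma(45, 72/5)
obs 14: x=0 → posterior Gamma(45, 77/5)

alpha=45, beta=77/5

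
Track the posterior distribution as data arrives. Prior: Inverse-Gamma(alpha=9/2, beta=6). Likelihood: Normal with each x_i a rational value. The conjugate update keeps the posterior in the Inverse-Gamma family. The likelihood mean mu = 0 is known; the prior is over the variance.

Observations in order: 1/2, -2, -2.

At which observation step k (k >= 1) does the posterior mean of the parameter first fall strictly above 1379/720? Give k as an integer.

k = 3

obs 1: x=1/2 → posterior Inverse-Gamma(5, 49/8)
obs 2: x=-2 → posterior Inverse-Gamma(11/2, 65/8)
obs 3: x=-2 → posterior Inverse-Gamma(6, 81/8)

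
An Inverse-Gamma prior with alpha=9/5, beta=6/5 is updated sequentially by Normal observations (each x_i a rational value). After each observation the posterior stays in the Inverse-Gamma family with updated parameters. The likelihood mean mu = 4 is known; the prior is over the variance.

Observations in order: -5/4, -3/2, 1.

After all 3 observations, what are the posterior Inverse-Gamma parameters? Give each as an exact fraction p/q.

obs 1: x=-5/4 → posterior Inverse-Gamma(23/10, 2397/160)
obs 2: x=-3/2 → posterior Inverse-Gamma(14/5, 4817/160)
obs 3: x=1 → posterior Inverse-Gamma(33/10, 5537/160)

alpha=33/10, beta=5537/160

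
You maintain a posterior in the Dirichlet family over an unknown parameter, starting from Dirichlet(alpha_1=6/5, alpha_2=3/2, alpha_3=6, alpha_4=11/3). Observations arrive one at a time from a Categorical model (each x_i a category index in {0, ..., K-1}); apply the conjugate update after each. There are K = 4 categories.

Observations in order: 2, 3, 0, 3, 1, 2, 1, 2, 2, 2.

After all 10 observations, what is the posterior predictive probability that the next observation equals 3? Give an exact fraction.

170/671

obs 1: x=2 → posterior Dirichlet(6/5, 3/2, 7, 11/3)
obs 2: x=3 → posterior Dirichlet(6/5, 3/2, 7, 14/3)
obs 3: x=0 → posterior Dirichlet(11/5, 3/2, 7, 14/3)
obs 4: x=3 → posterior Dirichlet(11/5, 3/2, 7, 17/3)
obs 5: x=1 → posterior Dirichlet(11/5, 5/2, 7, 17/3)
obs 6: x=2 → posterior Dirichlet(11/5, 5/2, 8, 17/3)
obs 7: x=1 → posterior Dirichlet(11/5, 7/2, 8, 17/3)
obs 8: x=2 → posterior Dirichlet(11/5, 7/2, 9, 17/3)
obs 9: x=2 → posterior Dirichlet(11/5, 7/2, 10, 17/3)
obs 10: x=2 → posterior Dirichlet(11/5, 7/2, 11, 17/3)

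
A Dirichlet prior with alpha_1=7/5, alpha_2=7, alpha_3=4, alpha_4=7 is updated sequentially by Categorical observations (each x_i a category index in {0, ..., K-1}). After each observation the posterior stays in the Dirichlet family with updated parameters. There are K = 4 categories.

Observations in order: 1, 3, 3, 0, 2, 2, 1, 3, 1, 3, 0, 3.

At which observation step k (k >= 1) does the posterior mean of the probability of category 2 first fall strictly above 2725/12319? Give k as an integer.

obs 1: x=1 → posterior Dirichlet(7/5, 8, 4, 7)
obs 2: x=3 → posterior Dirichlet(7/5, 8, 4, 8)
obs 3: x=3 → posterior Dirichlet(7/5, 8, 4, 9)
obs 4: x=0 → posterior Dirichlet(12/5, 8, 4, 9)
obs 5: x=2 → posterior Dirichlet(12/5, 8, 5, 9)
obs 6: x=2 → posterior Dirichlet(12/5, 8, 6, 9)
obs 7: x=1 → posterior Dirichlet(12/5, 9, 6, 9)
obs 8: x=3 → posterior Dirichlet(12/5, 9, 6, 10)
obs 9: x=1 → posterior Dirichlet(12/5, 10, 6, 10)
obs 10: x=3 → posterior Dirichlet(12/5, 10, 6, 11)
obs 11: x=0 → posterior Dirichlet(17/5, 10, 6, 11)
obs 12: x=3 → posterior Dirichlet(17/5, 10, 6, 12)

k = 6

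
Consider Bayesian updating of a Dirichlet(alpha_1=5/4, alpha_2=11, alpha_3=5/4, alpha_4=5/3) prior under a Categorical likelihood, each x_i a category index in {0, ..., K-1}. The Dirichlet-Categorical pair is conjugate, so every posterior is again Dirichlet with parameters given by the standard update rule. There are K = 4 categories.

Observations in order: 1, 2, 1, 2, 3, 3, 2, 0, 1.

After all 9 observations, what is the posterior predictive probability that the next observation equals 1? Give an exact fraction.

obs 1: x=1 → posterior Dirichlet(5/4, 12, 5/4, 5/3)
obs 2: x=2 → posterior Dirichlet(5/4, 12, 9/4, 5/3)
obs 3: x=1 → posterior Dirichlet(5/4, 13, 9/4, 5/3)
obs 4: x=2 → posterior Dirichlet(5/4, 13, 13/4, 5/3)
obs 5: x=3 → posterior Dirichlet(5/4, 13, 13/4, 8/3)
obs 6: x=3 → posterior Dirichlet(5/4, 13, 13/4, 11/3)
obs 7: x=2 → posterior Dirichlet(5/4, 13, 17/4, 11/3)
obs 8: x=0 → posterior Dirichlet(9/4, 13, 17/4, 11/3)
obs 9: x=1 → posterior Dirichlet(9/4, 14, 17/4, 11/3)

84/145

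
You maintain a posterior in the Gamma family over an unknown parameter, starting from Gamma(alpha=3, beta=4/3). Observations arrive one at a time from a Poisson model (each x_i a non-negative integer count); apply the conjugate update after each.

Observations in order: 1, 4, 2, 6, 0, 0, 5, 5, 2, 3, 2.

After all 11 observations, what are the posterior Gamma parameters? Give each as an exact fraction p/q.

obs 1: x=1 → posterior Gamma(4, 7/3)
obs 2: x=4 → posterior Gamma(8, 10/3)
obs 3: x=2 → posterior Gamma(10, 13/3)
obs 4: x=6 → posterior Gamma(16, 16/3)
obs 5: x=0 → posterior Gamma(16, 19/3)
obs 6: x=0 → posterior Gamma(16, 22/3)
obs 7: x=5 → posterior Gamma(21, 25/3)
obs 8: x=5 → posterior Gamma(26, 28/3)
obs 9: x=2 → posterior Gamma(28, 31/3)
obs 10: x=3 → posterior Gamma(31, 34/3)
obs 11: x=2 → posterior Gamma(33, 37/3)

alpha=33, beta=37/3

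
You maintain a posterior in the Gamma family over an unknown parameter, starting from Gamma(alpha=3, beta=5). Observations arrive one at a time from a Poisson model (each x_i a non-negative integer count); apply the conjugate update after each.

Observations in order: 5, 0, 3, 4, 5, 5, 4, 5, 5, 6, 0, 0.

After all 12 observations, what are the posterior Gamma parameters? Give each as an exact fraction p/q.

obs 1: x=5 → posterior Gamma(8, 6)
obs 2: x=0 → posterior Gamma(8, 7)
obs 3: x=3 → posterior Gamma(11, 8)
obs 4: x=4 → posterior Gamma(15, 9)
obs 5: x=5 → posterior Gamma(20, 10)
obs 6: x=5 → posterior Gamma(25, 11)
obs 7: x=4 → posterior Gamma(29, 12)
obs 8: x=5 → posterior Gamma(34, 13)
obs 9: x=5 → posterior Gamma(39, 14)
obs 10: x=6 → posterior Gamma(45, 15)
obs 11: x=0 → posterior Gamma(45, 16)
obs 12: x=0 → posterior Gamma(45, 17)

alpha=45, beta=17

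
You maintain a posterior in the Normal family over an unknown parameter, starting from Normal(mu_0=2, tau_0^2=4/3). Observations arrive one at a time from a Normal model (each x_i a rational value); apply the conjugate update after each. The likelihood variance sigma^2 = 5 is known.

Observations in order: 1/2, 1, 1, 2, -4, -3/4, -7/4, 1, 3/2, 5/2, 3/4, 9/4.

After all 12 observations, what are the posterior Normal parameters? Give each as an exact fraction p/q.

mu_0=6/7, tau_0^2=20/63

obs 1: x=1/2 → posterior Normal(32/19, 20/19)
obs 2: x=1 → posterior Normal(36/23, 20/23)
obs 3: x=1 → posterior Normal(40/27, 20/27)
obs 4: x=2 → posterior Normal(48/31, 20/31)
obs 5: x=-4 → posterior Normal(32/35, 4/7)
obs 6: x=-3/4 → posterior Normal(29/39, 20/39)
obs 7: x=-7/4 → posterior Normal(22/43, 20/43)
obs 8: x=1 → posterior Normal(26/47, 20/47)
obs 9: x=3/2 → posterior Normal(32/51, 20/51)
obs 10: x=5/2 → posterior Normal(42/55, 4/11)
obs 11: x=3/4 → posterior Normal(45/59, 20/59)
obs 12: x=9/4 → posterior Normal(6/7, 20/63)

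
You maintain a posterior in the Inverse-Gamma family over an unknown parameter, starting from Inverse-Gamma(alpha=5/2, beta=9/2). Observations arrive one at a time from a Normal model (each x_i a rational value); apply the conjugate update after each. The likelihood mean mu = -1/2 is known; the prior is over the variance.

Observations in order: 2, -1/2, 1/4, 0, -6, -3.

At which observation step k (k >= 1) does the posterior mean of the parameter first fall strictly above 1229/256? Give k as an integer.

k = 5

obs 1: x=2 → posterior Inverse-Gamma(3, 61/8)
obs 2: x=-1/2 → posterior Inverse-Gamma(7/2, 61/8)
obs 3: x=1/4 → posterior Inverse-Gamma(4, 253/32)
obs 4: x=0 → posterior Inverse-Gamma(9/2, 257/32)
obs 5: x=-6 → posterior Inverse-Gamma(5, 741/32)
obs 6: x=-3 → posterior Inverse-Gamma(11/2, 841/32)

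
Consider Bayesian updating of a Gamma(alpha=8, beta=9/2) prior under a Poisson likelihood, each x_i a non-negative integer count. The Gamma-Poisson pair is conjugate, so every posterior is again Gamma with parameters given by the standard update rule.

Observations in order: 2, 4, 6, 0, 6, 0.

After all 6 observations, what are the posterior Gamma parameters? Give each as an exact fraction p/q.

obs 1: x=2 → posterior Gamma(10, 11/2)
obs 2: x=4 → posterior Gamma(14, 13/2)
obs 3: x=6 → posterior Gamma(20, 15/2)
obs 4: x=0 → posterior Gamma(20, 17/2)
obs 5: x=6 → posterior Gamma(26, 19/2)
obs 6: x=0 → posterior Gamma(26, 21/2)

alpha=26, beta=21/2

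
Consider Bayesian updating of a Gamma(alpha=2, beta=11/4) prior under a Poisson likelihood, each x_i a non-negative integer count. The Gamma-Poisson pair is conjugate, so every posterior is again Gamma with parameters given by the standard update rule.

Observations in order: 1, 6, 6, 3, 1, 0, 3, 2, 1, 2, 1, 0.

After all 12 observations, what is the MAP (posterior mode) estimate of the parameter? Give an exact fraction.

obs 1: x=1 → posterior Gamma(3, 15/4)
obs 2: x=6 → posterior Gamma(9, 19/4)
obs 3: x=6 → posterior Gamma(15, 23/4)
obs 4: x=3 → posterior Gamma(18, 27/4)
obs 5: x=1 → posterior Gamma(19, 31/4)
obs 6: x=0 → posterior Gamma(19, 35/4)
obs 7: x=3 → posterior Gamma(22, 39/4)
obs 8: x=2 → posterior Gamma(24, 43/4)
obs 9: x=1 → posterior Gamma(25, 47/4)
obs 10: x=2 → posterior Gamma(27, 51/4)
obs 11: x=1 → posterior Gamma(28, 55/4)
obs 12: x=0 → posterior Gamma(28, 59/4)

108/59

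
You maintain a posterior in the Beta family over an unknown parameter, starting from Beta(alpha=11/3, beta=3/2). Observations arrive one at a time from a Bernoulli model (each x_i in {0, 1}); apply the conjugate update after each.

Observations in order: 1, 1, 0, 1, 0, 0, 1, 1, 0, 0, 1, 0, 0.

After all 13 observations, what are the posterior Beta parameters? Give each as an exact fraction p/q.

obs 1: x=1 → posterior Beta(14/3, 3/2)
obs 2: x=1 → posterior Beta(17/3, 3/2)
obs 3: x=0 → posterior Beta(17/3, 5/2)
obs 4: x=1 → posterior Beta(20/3, 5/2)
obs 5: x=0 → posterior Beta(20/3, 7/2)
obs 6: x=0 → posterior Beta(20/3, 9/2)
obs 7: x=1 → posterior Beta(23/3, 9/2)
obs 8: x=1 → posterior Beta(26/3, 9/2)
obs 9: x=0 → posterior Beta(26/3, 11/2)
obs 10: x=0 → posterior Beta(26/3, 13/2)
obs 11: x=1 → posterior Beta(29/3, 13/2)
obs 12: x=0 → posterior Beta(29/3, 15/2)
obs 13: x=0 → posterior Beta(29/3, 17/2)

alpha=29/3, beta=17/2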